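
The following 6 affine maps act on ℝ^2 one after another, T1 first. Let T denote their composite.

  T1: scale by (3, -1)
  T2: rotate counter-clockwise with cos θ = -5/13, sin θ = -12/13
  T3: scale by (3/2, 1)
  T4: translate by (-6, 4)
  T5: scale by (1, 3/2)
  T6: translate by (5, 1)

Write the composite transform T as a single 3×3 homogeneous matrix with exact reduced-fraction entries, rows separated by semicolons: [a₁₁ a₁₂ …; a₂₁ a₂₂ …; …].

T1 = [3 0 0; 0 -1 0; 0 0 1]
T2·T1 = [-15/13 -12/13 0; -36/13 5/13 0; 0 0 1]
T3·…·T1 = [-45/26 -18/13 0; -36/13 5/13 0; 0 0 1]
T4·…·T1 = [-45/26 -18/13 -6; -36/13 5/13 4; 0 0 1]
T5·…·T1 = [-45/26 -18/13 -6; -54/13 15/26 6; 0 0 1]
T6·…·T1 = [-45/26 -18/13 -1; -54/13 15/26 7; 0 0 1]

T = [-45/26 -18/13 -1; -54/13 15/26 7; 0 0 1]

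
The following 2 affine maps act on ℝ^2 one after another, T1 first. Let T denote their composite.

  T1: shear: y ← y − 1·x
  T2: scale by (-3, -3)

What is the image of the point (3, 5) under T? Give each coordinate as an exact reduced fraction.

T(p) = (-9, -6)

T1 shear: y ← y − 1·x: (3, 5) → (3, 2)
T2 scale by (-3, -3): (3, 2) → (-9, -6)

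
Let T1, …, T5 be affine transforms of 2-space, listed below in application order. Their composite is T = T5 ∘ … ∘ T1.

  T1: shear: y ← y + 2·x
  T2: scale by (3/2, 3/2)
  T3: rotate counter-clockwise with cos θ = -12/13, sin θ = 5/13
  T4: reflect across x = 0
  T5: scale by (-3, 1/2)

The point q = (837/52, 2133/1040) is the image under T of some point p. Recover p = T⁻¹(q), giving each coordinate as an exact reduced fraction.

p = (-9/4, 3/5)

T1 = [1 0 0; 2 1 0; 0 0 1]
T2·T1 = [3/2 0 0; 3 3/2 0; 0 0 1]
T3·…·T1 = [-33/13 -15/26 0; -57/26 -18/13 0; 0 0 1]
T4·…·T1 = [33/13 15/26 0; -57/26 -18/13 0; 0 0 1]
T5·…·T1 = [-99/13 -45/26 0; -57/52 -9/13 0; 0 0 1]
det M = 27/8; M⁻¹ = [-8/39 20/39 0; 38/117 -88/39 0; 0 0 1]
M⁻¹ · (837/52, 2133/1040)ᵀ = (-9/4, 3/5)ᵀ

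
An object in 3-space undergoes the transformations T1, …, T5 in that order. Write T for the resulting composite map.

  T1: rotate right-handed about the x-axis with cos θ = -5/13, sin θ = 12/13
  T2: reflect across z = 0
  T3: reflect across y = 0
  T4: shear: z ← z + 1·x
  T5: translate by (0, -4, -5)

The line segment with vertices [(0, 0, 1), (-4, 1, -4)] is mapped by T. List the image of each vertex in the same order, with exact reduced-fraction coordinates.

T1 rotate right-handed about the x-axis with cos θ = -5/13, sin θ = 12/13: (0, 0, 1) → (0, -12/13, -5/13); (-4, 1, -4) → (-4, 43/13, 32/13)
T2 reflect across z = 0: (0, -12/13, -5/13) → (0, -12/13, 5/13); (-4, 43/13, 32/13) → (-4, 43/13, -32/13)
T3 reflect across y = 0: (0, -12/13, 5/13) → (0, 12/13, 5/13); (-4, 43/13, -32/13) → (-4, -43/13, -32/13)
T4 shear: z ← z + 1·x: (0, 12/13, 5/13) → (0, 12/13, 5/13); (-4, -43/13, -32/13) → (-4, -43/13, -84/13)
T5 translate by (0, -4, -5): (0, 12/13, 5/13) → (0, -40/13, -60/13); (-4, -43/13, -84/13) → (-4, -95/13, -149/13)

image vertices: (0, -40/13, -60/13), (-4, -95/13, -149/13)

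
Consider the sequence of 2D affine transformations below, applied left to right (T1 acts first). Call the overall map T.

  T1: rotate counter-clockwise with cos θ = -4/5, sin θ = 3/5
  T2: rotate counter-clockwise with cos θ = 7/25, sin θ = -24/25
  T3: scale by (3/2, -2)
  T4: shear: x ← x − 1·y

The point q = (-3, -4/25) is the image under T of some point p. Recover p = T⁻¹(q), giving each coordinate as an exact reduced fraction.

p = (-2/3, 2)

T1 = [-4/5 -3/5 0; 3/5 -4/5 0; 0 0 1]
T2·T1 = [44/125 -117/125 0; 117/125 44/125 0; 0 0 1]
T3·…·T1 = [66/125 -351/250 0; -234/125 -88/125 0; 0 0 1]
T4·…·T1 = [12/5 -7/10 0; -234/125 -88/125 0; 0 0 1]
det M = -3; M⁻¹ = [88/375 -7/30 0; -78/125 -4/5 0; 0 0 1]
M⁻¹ · (-3, -4/25)ᵀ = (-2/3, 2)ᵀ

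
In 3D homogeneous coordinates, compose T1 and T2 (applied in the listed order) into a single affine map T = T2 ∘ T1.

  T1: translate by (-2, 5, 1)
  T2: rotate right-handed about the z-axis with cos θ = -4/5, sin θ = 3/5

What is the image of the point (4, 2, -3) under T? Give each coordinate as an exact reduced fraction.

T(p) = (-29/5, -22/5, -2)

T1 translate by (-2, 5, 1): (4, 2, -3) → (2, 7, -2)
T2 rotate right-handed about the z-axis with cos θ = -4/5, sin θ = 3/5: (2, 7, -2) → (-29/5, -22/5, -2)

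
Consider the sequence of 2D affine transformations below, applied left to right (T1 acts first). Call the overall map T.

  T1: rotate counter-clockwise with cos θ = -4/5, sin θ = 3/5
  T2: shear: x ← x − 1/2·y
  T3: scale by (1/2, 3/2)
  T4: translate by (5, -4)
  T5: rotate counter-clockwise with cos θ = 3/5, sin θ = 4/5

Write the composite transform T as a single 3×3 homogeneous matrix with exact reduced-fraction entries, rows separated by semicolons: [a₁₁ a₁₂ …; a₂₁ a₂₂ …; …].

T1 = [-4/5 -3/5 0; 3/5 -4/5 0; 0 0 1]
T2·T1 = [-11/10 -1/5 0; 3/5 -4/5 0; 0 0 1]
T3·…·T1 = [-11/20 -1/10 0; 9/10 -6/5 0; 0 0 1]
T4·…·T1 = [-11/20 -1/10 5; 9/10 -6/5 -4; 0 0 1]
T5·…·T1 = [-21/20 9/10 31/5; 1/10 -4/5 8/5; 0 0 1]

T = [-21/20 9/10 31/5; 1/10 -4/5 8/5; 0 0 1]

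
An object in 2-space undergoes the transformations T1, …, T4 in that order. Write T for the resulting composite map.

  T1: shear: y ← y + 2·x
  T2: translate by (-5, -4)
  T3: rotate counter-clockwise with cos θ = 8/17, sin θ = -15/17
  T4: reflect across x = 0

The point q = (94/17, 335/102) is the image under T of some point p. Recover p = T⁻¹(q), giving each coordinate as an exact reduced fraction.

T1 = [1 0 0; 2 1 0; 0 0 1]
T2·T1 = [1 0 -5; 2 1 -4; 0 0 1]
T3·…·T1 = [38/17 15/17 -100/17; 1/17 8/17 43/17; 0 0 1]
T4·…·T1 = [-38/17 -15/17 100/17; 1/17 8/17 43/17; 0 0 1]
det M = -1; M⁻¹ = [-8/17 -15/17 5; 1/17 38/17 -6; 0 0 1]
M⁻¹ · (94/17, 335/102)ᵀ = (-1/2, 5/3)ᵀ

p = (-1/2, 5/3)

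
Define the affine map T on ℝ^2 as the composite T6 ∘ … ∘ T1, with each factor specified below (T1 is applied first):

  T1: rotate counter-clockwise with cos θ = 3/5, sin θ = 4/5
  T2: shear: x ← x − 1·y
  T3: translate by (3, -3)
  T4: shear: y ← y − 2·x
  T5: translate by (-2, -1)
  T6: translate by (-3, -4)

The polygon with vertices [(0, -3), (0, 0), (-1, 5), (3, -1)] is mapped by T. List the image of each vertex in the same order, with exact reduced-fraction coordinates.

image vertices: (11/5, -121/5), (-2, -14), (-44/5, 9/5), (-6/5, -69/5)

T1 rotate counter-clockwise with cos θ = 3/5, sin θ = 4/5: (0, -3) → (12/5, -9/5); (0, 0) → (0, 0); (-1, 5) → (-23/5, 11/5); (3, -1) → (13/5, 9/5)
T2 shear: x ← x − 1·y: (12/5, -9/5) → (21/5, -9/5); (0, 0) → (0, 0); (-23/5, 11/5) → (-34/5, 11/5); (13/5, 9/5) → (4/5, 9/5)
T3 translate by (3, -3): (21/5, -9/5) → (36/5, -24/5); (0, 0) → (3, -3); (-34/5, 11/5) → (-19/5, -4/5); (4/5, 9/5) → (19/5, -6/5)
T4 shear: y ← y − 2·x: (36/5, -24/5) → (36/5, -96/5); (3, -3) → (3, -9); (-19/5, -4/5) → (-19/5, 34/5); (19/5, -6/5) → (19/5, -44/5)
T5 translate by (-2, -1): (36/5, -96/5) → (26/5, -101/5); (3, -9) → (1, -10); (-19/5, 34/5) → (-29/5, 29/5); (19/5, -44/5) → (9/5, -49/5)
T6 translate by (-3, -4): (26/5, -101/5) → (11/5, -121/5); (1, -10) → (-2, -14); (-29/5, 29/5) → (-44/5, 9/5); (9/5, -49/5) → (-6/5, -69/5)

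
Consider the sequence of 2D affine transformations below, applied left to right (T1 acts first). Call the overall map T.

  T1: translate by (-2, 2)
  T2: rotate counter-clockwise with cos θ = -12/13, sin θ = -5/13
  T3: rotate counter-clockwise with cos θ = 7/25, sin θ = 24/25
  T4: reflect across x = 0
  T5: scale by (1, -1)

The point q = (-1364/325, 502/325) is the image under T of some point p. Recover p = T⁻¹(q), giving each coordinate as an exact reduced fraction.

T1 = [1 0 -2; 0 1 2; 0 0 1]
T2·T1 = [-12/13 5/13 34/13; -5/13 -12/13 -14/13; 0 0 1]
T3·…·T1 = [36/325 323/325 574/325; -323/325 36/325 718/325; 0 0 1]
T4·…·T1 = [-36/325 -323/325 -574/325; -323/325 36/325 718/325; 0 0 1]
T5·…·T1 = [-36/325 -323/325 -574/325; 323/325 -36/325 -718/325; 0 0 1]
det M = 1; M⁻¹ = [-36/325 323/325 2; -323/325 -36/325 -2; 0 0 1]
M⁻¹ · (-1364/325, 502/325)ᵀ = (4, 2)ᵀ

p = (4, 2)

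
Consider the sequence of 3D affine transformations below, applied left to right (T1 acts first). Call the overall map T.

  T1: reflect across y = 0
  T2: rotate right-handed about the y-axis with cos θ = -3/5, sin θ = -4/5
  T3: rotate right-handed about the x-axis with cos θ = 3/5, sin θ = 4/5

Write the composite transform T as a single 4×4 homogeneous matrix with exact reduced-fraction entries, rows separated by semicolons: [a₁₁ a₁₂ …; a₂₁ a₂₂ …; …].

T1 = [1 0 0 0; 0 -1 0 0; 0 0 1 0; 0 0 0 1]
T2·T1 = [-3/5 0 -4/5 0; 0 -1 0 0; 4/5 0 -3/5 0; 0 0 0 1]
T3·…·T1 = [-3/5 0 -4/5 0; -16/25 -3/5 12/25 0; 12/25 -4/5 -9/25 0; 0 0 0 1]

T = [-3/5 0 -4/5 0; -16/25 -3/5 12/25 0; 12/25 -4/5 -9/25 0; 0 0 0 1]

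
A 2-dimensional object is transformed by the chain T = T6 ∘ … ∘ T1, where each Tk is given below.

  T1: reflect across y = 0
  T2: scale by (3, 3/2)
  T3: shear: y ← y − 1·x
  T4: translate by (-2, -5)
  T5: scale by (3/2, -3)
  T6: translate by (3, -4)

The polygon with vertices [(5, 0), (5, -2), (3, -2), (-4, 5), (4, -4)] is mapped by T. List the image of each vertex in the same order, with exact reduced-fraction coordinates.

T1 reflect across y = 0: (5, 0) → (5, 0); (5, -2) → (5, 2); (3, -2) → (3, 2); (-4, 5) → (-4, -5); (4, -4) → (4, 4)
T2 scale by (3, 3/2): (5, 0) → (15, 0); (5, 2) → (15, 3); (3, 2) → (9, 3); (-4, -5) → (-12, -15/2); (4, 4) → (12, 6)
T3 shear: y ← y − 1·x: (15, 0) → (15, -15); (15, 3) → (15, -12); (9, 3) → (9, -6); (-12, -15/2) → (-12, 9/2); (12, 6) → (12, -6)
T4 translate by (-2, -5): (15, -15) → (13, -20); (15, -12) → (13, -17); (9, -6) → (7, -11); (-12, 9/2) → (-14, -1/2); (12, -6) → (10, -11)
T5 scale by (3/2, -3): (13, -20) → (39/2, 60); (13, -17) → (39/2, 51); (7, -11) → (21/2, 33); (-14, -1/2) → (-21, 3/2); (10, -11) → (15, 33)
T6 translate by (3, -4): (39/2, 60) → (45/2, 56); (39/2, 51) → (45/2, 47); (21/2, 33) → (27/2, 29); (-21, 3/2) → (-18, -5/2); (15, 33) → (18, 29)

image vertices: (45/2, 56), (45/2, 47), (27/2, 29), (-18, -5/2), (18, 29)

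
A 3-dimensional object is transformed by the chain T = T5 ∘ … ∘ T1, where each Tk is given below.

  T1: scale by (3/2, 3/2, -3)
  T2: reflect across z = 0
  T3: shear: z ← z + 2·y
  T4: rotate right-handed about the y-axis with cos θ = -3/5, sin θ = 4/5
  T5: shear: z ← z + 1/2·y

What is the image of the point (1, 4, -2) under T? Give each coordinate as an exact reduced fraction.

T(p) = (39/10, 6, -9/5)

T1 scale by (3/2, 3/2, -3): (1, 4, -2) → (3/2, 6, 6)
T2 reflect across z = 0: (3/2, 6, 6) → (3/2, 6, -6)
T3 shear: z ← z + 2·y: (3/2, 6, -6) → (3/2, 6, 6)
T4 rotate right-handed about the y-axis with cos θ = -3/5, sin θ = 4/5: (3/2, 6, 6) → (39/10, 6, -24/5)
T5 shear: z ← z + 1/2·y: (39/10, 6, -24/5) → (39/10, 6, -9/5)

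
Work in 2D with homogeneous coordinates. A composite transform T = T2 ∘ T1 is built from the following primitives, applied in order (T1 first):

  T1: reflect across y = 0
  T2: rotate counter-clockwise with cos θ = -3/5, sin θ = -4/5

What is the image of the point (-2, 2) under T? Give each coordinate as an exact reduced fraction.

T1 reflect across y = 0: (-2, 2) → (-2, -2)
T2 rotate counter-clockwise with cos θ = -3/5, sin θ = -4/5: (-2, -2) → (-2/5, 14/5)

T(p) = (-2/5, 14/5)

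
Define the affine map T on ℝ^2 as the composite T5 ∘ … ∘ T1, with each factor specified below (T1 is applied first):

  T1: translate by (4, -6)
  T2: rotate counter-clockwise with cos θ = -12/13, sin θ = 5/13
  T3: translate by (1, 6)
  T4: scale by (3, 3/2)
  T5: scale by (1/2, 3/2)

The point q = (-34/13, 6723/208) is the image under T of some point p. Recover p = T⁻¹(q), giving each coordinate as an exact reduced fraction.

T1 = [1 0 4; 0 1 -6; 0 0 1]
T2·T1 = [-12/13 -5/13 -18/13; 5/13 -12/13 92/13; 0 0 1]
T3·…·T1 = [-12/13 -5/13 -5/13; 5/13 -12/13 170/13; 0 0 1]
T4·…·T1 = [-36/13 -15/13 -15/13; 15/26 -18/13 255/13; 0 0 1]
T5·…·T1 = [-18/13 -15/26 -15/26; 45/52 -27/13 765/26; 0 0 1]
det M = 27/8; M⁻¹ = [-8/13 20/117 -70/13; -10/39 -16/39 155/13; 0 0 1]
M⁻¹ · (-34/13, 6723/208)ᵀ = (7/4, -2/3)ᵀ

p = (7/4, -2/3)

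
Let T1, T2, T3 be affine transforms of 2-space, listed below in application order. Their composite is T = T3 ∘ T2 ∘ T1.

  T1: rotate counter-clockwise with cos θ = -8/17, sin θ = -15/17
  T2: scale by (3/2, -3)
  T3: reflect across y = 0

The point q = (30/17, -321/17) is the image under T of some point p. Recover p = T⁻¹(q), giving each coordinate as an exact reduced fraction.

T1 = [-8/17 15/17 0; -15/17 -8/17 0; 0 0 1]
T2·T1 = [-12/17 45/34 0; 45/17 24/17 0; 0 0 1]
T3·…·T1 = [-12/17 45/34 0; -45/17 -24/17 0; 0 0 1]
det M = 9/2; M⁻¹ = [-16/51 -5/17 0; 10/17 -8/51 0; 0 0 1]
M⁻¹ · (30/17, -321/17)ᵀ = (5, 4)ᵀ

p = (5, 4)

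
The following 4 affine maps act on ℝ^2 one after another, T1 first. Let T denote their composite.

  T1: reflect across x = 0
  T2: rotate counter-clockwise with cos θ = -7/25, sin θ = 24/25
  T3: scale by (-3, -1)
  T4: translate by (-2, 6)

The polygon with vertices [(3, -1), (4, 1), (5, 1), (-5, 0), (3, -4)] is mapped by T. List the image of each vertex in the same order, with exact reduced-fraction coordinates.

T1 reflect across x = 0: (3, -1) → (-3, -1); (4, 1) → (-4, 1); (5, 1) → (-5, 1); (-5, 0) → (5, 0); (3, -4) → (-3, -4)
T2 rotate counter-clockwise with cos θ = -7/25, sin θ = 24/25: (-3, -1) → (9/5, -13/5); (-4, 1) → (4/25, -103/25); (-5, 1) → (11/25, -127/25); (5, 0) → (-7/5, 24/5); (-3, -4) → (117/25, -44/25)
T3 scale by (-3, -1): (9/5, -13/5) → (-27/5, 13/5); (4/25, -103/25) → (-12/25, 103/25); (11/25, -127/25) → (-33/25, 127/25); (-7/5, 24/5) → (21/5, -24/5); (117/25, -44/25) → (-351/25, 44/25)
T4 translate by (-2, 6): (-27/5, 13/5) → (-37/5, 43/5); (-12/25, 103/25) → (-62/25, 253/25); (-33/25, 127/25) → (-83/25, 277/25); (21/5, -24/5) → (11/5, 6/5); (-351/25, 44/25) → (-401/25, 194/25)

image vertices: (-37/5, 43/5), (-62/25, 253/25), (-83/25, 277/25), (11/5, 6/5), (-401/25, 194/25)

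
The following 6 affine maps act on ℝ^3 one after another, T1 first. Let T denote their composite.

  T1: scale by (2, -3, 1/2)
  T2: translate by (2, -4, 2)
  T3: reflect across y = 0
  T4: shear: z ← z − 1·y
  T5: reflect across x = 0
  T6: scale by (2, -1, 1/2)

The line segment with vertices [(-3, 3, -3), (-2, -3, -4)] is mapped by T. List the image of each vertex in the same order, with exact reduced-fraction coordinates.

image vertices: (8, -13, -25/4), (4, 5, 5/2)

T1 scale by (2, -3, 1/2): (-3, 3, -3) → (-6, -9, -3/2); (-2, -3, -4) → (-4, 9, -2)
T2 translate by (2, -4, 2): (-6, -9, -3/2) → (-4, -13, 1/2); (-4, 9, -2) → (-2, 5, 0)
T3 reflect across y = 0: (-4, -13, 1/2) → (-4, 13, 1/2); (-2, 5, 0) → (-2, -5, 0)
T4 shear: z ← z − 1·y: (-4, 13, 1/2) → (-4, 13, -25/2); (-2, -5, 0) → (-2, -5, 5)
T5 reflect across x = 0: (-4, 13, -25/2) → (4, 13, -25/2); (-2, -5, 5) → (2, -5, 5)
T6 scale by (2, -1, 1/2): (4, 13, -25/2) → (8, -13, -25/4); (2, -5, 5) → (4, 5, 5/2)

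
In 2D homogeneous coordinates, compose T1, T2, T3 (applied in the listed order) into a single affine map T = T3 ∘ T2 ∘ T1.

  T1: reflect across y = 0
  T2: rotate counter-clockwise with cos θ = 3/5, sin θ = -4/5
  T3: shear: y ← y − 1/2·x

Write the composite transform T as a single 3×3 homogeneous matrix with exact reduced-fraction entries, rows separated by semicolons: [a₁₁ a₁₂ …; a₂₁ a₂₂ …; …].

T1 = [1 0 0; 0 -1 0; 0 0 1]
T2·T1 = [3/5 -4/5 0; -4/5 -3/5 0; 0 0 1]
T3·…·T1 = [3/5 -4/5 0; -11/10 -1/5 0; 0 0 1]

T = [3/5 -4/5 0; -11/10 -1/5 0; 0 0 1]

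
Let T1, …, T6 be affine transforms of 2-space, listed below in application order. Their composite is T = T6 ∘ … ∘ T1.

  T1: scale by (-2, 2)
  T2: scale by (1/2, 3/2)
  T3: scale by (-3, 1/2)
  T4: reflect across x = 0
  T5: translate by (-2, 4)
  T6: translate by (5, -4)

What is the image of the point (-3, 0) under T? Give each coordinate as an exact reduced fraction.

T1 scale by (-2, 2): (-3, 0) → (6, 0)
T2 scale by (1/2, 3/2): (6, 0) → (3, 0)
T3 scale by (-3, 1/2): (3, 0) → (-9, 0)
T4 reflect across x = 0: (-9, 0) → (9, 0)
T5 translate by (-2, 4): (9, 0) → (7, 4)
T6 translate by (5, -4): (7, 4) → (12, 0)

T(p) = (12, 0)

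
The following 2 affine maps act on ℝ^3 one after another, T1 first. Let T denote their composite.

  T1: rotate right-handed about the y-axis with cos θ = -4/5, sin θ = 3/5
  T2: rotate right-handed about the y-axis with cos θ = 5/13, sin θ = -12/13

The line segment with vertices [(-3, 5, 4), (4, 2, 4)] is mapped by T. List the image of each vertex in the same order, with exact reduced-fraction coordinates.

T1 rotate right-handed about the y-axis with cos θ = -4/5, sin θ = 3/5: (-3, 5, 4) → (24/5, 5, -7/5); (4, 2, 4) → (-4/5, 2, -28/5)
T2 rotate right-handed about the y-axis with cos θ = 5/13, sin θ = -12/13: (24/5, 5, -7/5) → (204/65, 5, 253/65); (-4/5, 2, -28/5) → (316/65, 2, -188/65)

image vertices: (204/65, 5, 253/65), (316/65, 2, -188/65)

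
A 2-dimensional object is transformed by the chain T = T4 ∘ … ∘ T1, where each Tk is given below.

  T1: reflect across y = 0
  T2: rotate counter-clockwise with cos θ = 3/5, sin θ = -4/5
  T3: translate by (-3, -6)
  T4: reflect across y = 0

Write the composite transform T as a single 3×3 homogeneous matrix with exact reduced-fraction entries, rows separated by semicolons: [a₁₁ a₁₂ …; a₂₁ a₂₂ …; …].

T1 = [1 0 0; 0 -1 0; 0 0 1]
T2·T1 = [3/5 -4/5 0; -4/5 -3/5 0; 0 0 1]
T3·…·T1 = [3/5 -4/5 -3; -4/5 -3/5 -6; 0 0 1]
T4·…·T1 = [3/5 -4/5 -3; 4/5 3/5 6; 0 0 1]

T = [3/5 -4/5 -3; 4/5 3/5 6; 0 0 1]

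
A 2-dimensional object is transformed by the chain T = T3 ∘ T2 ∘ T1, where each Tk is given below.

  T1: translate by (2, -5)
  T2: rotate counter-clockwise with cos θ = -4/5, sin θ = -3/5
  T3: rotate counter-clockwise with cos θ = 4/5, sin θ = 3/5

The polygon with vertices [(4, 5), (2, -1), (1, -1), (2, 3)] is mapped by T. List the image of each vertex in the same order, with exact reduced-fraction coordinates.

image vertices: (-42/25, -144/25), (-172/25, -54/25), (-33/5, -6/5), (-76/25, -82/25)

T1 translate by (2, -5): (4, 5) → (6, 0); (2, -1) → (4, -6); (1, -1) → (3, -6); (2, 3) → (4, -2)
T2 rotate counter-clockwise with cos θ = -4/5, sin θ = -3/5: (6, 0) → (-24/5, -18/5); (4, -6) → (-34/5, 12/5); (3, -6) → (-6, 3); (4, -2) → (-22/5, -4/5)
T3 rotate counter-clockwise with cos θ = 4/5, sin θ = 3/5: (-24/5, -18/5) → (-42/25, -144/25); (-34/5, 12/5) → (-172/25, -54/25); (-6, 3) → (-33/5, -6/5); (-22/5, -4/5) → (-76/25, -82/25)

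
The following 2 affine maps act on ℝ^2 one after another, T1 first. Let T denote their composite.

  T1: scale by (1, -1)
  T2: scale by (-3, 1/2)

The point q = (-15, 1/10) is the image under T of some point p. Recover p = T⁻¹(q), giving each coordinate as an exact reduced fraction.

p = (5, -1/5)

T1 = [1 0 0; 0 -1 0; 0 0 1]
T2·T1 = [-3 0 0; 0 -1/2 0; 0 0 1]
det M = 3/2; M⁻¹ = [-1/3 0 0; 0 -2 0; 0 0 1]
M⁻¹ · (-15, 1/10)ᵀ = (5, -1/5)ᵀ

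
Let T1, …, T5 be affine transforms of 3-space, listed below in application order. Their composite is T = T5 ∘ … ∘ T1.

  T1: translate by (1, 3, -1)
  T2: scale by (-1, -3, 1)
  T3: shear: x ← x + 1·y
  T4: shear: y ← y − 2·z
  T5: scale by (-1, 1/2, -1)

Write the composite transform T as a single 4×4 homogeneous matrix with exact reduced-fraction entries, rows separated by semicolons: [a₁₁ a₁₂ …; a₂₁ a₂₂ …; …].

T = [1 3 0 10; 0 -3/2 -1 -7/2; 0 0 -1 1; 0 0 0 1]

T1 = [1 0 0 1; 0 1 0 3; 0 0 1 -1; 0 0 0 1]
T2·T1 = [-1 0 0 -1; 0 -3 0 -9; 0 0 1 -1; 0 0 0 1]
T3·…·T1 = [-1 -3 0 -10; 0 -3 0 -9; 0 0 1 -1; 0 0 0 1]
T4·…·T1 = [-1 -3 0 -10; 0 -3 -2 -7; 0 0 1 -1; 0 0 0 1]
T5·…·T1 = [1 3 0 10; 0 -3/2 -1 -7/2; 0 0 -1 1; 0 0 0 1]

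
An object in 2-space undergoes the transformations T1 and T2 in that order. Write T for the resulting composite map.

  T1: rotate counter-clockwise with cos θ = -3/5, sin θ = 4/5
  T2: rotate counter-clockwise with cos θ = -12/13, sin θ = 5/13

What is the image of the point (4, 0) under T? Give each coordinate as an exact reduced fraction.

T1 rotate counter-clockwise with cos θ = -3/5, sin θ = 4/5: (4, 0) → (-12/5, 16/5)
T2 rotate counter-clockwise with cos θ = -12/13, sin θ = 5/13: (-12/5, 16/5) → (64/65, -252/65)

T(p) = (64/65, -252/65)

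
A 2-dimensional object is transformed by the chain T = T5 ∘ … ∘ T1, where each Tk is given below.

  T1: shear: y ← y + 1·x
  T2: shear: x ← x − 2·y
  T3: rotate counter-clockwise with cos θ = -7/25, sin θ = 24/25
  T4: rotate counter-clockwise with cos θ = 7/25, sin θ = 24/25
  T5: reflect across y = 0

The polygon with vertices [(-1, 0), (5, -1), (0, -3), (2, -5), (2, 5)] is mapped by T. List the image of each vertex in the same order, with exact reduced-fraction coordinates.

T1 shear: y ← y + 1·x: (-1, 0) → (-1, -1); (5, -1) → (5, 4); (0, -3) → (0, -3); (2, -5) → (2, -3); (2, 5) → (2, 7)
T2 shear: x ← x − 2·y: (-1, -1) → (1, -1); (5, 4) → (-3, 4); (0, -3) → (6, -3); (2, -3) → (8, -3); (2, 7) → (-12, 7)
T3 rotate counter-clockwise with cos θ = -7/25, sin θ = 24/25: (1, -1) → (17/25, 31/25); (-3, 4) → (-3, -4); (6, -3) → (6/5, 33/5); (8, -3) → (16/25, 213/25); (-12, 7) → (-84/25, -337/25)
T4 rotate counter-clockwise with cos θ = 7/25, sin θ = 24/25: (17/25, 31/25) → (-1, 1); (-3, -4) → (3, -4); (6/5, 33/5) → (-6, 3); (16/25, 213/25) → (-8, 3); (-84/25, -337/25) → (12, -7)
T5 reflect across y = 0: (-1, 1) → (-1, -1); (3, -4) → (3, 4); (-6, 3) → (-6, -3); (-8, 3) → (-8, -3); (12, -7) → (12, 7)

image vertices: (-1, -1), (3, 4), (-6, -3), (-8, -3), (12, 7)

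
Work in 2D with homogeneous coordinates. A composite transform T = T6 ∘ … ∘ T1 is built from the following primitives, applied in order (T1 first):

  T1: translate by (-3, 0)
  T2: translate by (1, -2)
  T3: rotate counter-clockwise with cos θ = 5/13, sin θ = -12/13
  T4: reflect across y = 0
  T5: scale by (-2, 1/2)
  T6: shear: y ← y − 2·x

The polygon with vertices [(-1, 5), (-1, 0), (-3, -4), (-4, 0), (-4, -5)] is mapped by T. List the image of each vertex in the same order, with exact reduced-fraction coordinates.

T1 translate by (-3, 0): (-1, 5) → (-4, 5); (-1, 0) → (-4, 0); (-3, -4) → (-6, -4); (-4, 0) → (-7, 0); (-4, -5) → (-7, -5)
T2 translate by (1, -2): (-4, 5) → (-3, 3); (-4, 0) → (-3, -2); (-6, -4) → (-5, -6); (-7, 0) → (-6, -2); (-7, -5) → (-6, -7)
T3 rotate counter-clockwise with cos θ = 5/13, sin θ = -12/13: (-3, 3) → (21/13, 51/13); (-3, -2) → (-3, 2); (-5, -6) → (-97/13, 30/13); (-6, -2) → (-54/13, 62/13); (-6, -7) → (-114/13, 37/13)
T4 reflect across y = 0: (21/13, 51/13) → (21/13, -51/13); (-3, 2) → (-3, -2); (-97/13, 30/13) → (-97/13, -30/13); (-54/13, 62/13) → (-54/13, -62/13); (-114/13, 37/13) → (-114/13, -37/13)
T5 scale by (-2, 1/2): (21/13, -51/13) → (-42/13, -51/26); (-3, -2) → (6, -1); (-97/13, -30/13) → (194/13, -15/13); (-54/13, -62/13) → (108/13, -31/13); (-114/13, -37/13) → (228/13, -37/26)
T6 shear: y ← y − 2·x: (-42/13, -51/26) → (-42/13, 9/2); (6, -1) → (6, -13); (194/13, -15/13) → (194/13, -31); (108/13, -31/13) → (108/13, -19); (228/13, -37/26) → (228/13, -73/2)

image vertices: (-42/13, 9/2), (6, -13), (194/13, -31), (108/13, -19), (228/13, -73/2)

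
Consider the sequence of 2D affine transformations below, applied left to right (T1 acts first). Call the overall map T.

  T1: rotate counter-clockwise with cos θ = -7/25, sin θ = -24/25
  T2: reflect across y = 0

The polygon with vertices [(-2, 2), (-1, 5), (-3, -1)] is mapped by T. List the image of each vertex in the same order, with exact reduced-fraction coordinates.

image vertices: (62/25, -34/25), (127/25, 11/25), (-3/25, -79/25)

T1 rotate counter-clockwise with cos θ = -7/25, sin θ = -24/25: (-2, 2) → (62/25, 34/25); (-1, 5) → (127/25, -11/25); (-3, -1) → (-3/25, 79/25)
T2 reflect across y = 0: (62/25, 34/25) → (62/25, -34/25); (127/25, -11/25) → (127/25, 11/25); (-3/25, 79/25) → (-3/25, -79/25)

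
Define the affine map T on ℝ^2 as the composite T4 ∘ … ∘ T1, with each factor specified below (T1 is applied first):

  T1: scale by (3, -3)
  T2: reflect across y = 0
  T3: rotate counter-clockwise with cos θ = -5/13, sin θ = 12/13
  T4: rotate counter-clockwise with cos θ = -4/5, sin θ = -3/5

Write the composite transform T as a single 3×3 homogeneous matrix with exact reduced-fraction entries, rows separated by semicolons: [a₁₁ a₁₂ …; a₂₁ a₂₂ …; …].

T1 = [3 0 0; 0 -3 0; 0 0 1]
T2·T1 = [3 0 0; 0 3 0; 0 0 1]
T3·…·T1 = [-15/13 -36/13 0; 36/13 -15/13 0; 0 0 1]
T4·…·T1 = [168/65 99/65 0; -99/65 168/65 0; 0 0 1]

T = [168/65 99/65 0; -99/65 168/65 0; 0 0 1]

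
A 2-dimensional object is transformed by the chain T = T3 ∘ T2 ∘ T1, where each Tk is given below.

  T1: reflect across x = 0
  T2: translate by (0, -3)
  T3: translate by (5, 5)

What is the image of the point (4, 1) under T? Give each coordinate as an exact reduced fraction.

T(p) = (1, 3)

T1 reflect across x = 0: (4, 1) → (-4, 1)
T2 translate by (0, -3): (-4, 1) → (-4, -2)
T3 translate by (5, 5): (-4, -2) → (1, 3)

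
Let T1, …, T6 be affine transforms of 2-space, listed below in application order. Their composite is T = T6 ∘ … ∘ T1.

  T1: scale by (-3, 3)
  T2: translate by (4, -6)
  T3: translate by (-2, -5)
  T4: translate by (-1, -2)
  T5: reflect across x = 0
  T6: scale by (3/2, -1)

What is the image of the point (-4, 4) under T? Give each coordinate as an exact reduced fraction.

T(p) = (-39/2, 1)

T1 scale by (-3, 3): (-4, 4) → (12, 12)
T2 translate by (4, -6): (12, 12) → (16, 6)
T3 translate by (-2, -5): (16, 6) → (14, 1)
T4 translate by (-1, -2): (14, 1) → (13, -1)
T5 reflect across x = 0: (13, -1) → (-13, -1)
T6 scale by (3/2, -1): (-13, -1) → (-39/2, 1)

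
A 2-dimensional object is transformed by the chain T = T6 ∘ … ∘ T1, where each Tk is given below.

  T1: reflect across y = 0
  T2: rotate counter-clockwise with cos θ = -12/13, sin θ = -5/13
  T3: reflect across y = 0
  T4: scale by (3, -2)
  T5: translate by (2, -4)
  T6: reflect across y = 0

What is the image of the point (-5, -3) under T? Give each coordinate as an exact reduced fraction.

T1 reflect across y = 0: (-5, -3) → (-5, 3)
T2 rotate counter-clockwise with cos θ = -12/13, sin θ = -5/13: (-5, 3) → (75/13, -11/13)
T3 reflect across y = 0: (75/13, -11/13) → (75/13, 11/13)
T4 scale by (3, -2): (75/13, 11/13) → (225/13, -22/13)
T5 translate by (2, -4): (225/13, -22/13) → (251/13, -74/13)
T6 reflect across y = 0: (251/13, -74/13) → (251/13, 74/13)

T(p) = (251/13, 74/13)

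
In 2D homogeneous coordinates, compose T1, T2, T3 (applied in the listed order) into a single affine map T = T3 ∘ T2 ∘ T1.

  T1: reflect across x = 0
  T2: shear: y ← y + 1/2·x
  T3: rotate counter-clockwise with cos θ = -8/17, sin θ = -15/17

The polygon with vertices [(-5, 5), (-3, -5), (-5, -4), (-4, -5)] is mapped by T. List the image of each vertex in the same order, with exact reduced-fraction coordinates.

image vertices: (145/34, -135/17), (-9/2, -1), (-125/34, -63/17), (-77/17, -36/17)

T1 reflect across x = 0: (-5, 5) → (5, 5); (-3, -5) → (3, -5); (-5, -4) → (5, -4); (-4, -5) → (4, -5)
T2 shear: y ← y + 1/2·x: (5, 5) → (5, 15/2); (3, -5) → (3, -7/2); (5, -4) → (5, -3/2); (4, -5) → (4, -3)
T3 rotate counter-clockwise with cos θ = -8/17, sin θ = -15/17: (5, 15/2) → (145/34, -135/17); (3, -7/2) → (-9/2, -1); (5, -3/2) → (-125/34, -63/17); (4, -3) → (-77/17, -36/17)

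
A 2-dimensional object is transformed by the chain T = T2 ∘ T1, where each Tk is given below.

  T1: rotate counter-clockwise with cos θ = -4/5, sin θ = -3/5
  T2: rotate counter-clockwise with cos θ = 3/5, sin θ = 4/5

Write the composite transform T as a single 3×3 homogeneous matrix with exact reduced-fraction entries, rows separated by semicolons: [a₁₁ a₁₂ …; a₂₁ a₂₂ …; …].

T = [0 1 0; -1 0 0; 0 0 1]

T1 = [-4/5 3/5 0; -3/5 -4/5 0; 0 0 1]
T2·T1 = [0 1 0; -1 0 0; 0 0 1]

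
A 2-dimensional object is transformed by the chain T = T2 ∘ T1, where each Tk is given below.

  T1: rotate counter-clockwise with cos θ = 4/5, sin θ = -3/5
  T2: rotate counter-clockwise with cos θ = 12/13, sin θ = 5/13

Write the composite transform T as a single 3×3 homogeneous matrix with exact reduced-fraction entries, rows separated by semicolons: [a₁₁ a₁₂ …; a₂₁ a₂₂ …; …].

T1 = [4/5 3/5 0; -3/5 4/5 0; 0 0 1]
T2·T1 = [63/65 16/65 0; -16/65 63/65 0; 0 0 1]

T = [63/65 16/65 0; -16/65 63/65 0; 0 0 1]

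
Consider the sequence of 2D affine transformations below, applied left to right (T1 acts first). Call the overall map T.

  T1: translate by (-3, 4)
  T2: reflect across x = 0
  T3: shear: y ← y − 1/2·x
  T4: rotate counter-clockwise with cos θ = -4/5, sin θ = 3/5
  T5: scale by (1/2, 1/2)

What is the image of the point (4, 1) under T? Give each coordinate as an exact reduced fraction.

T(p) = (-5/4, -5/2)

T1 translate by (-3, 4): (4, 1) → (1, 5)
T2 reflect across x = 0: (1, 5) → (-1, 5)
T3 shear: y ← y − 1/2·x: (-1, 5) → (-1, 11/2)
T4 rotate counter-clockwise with cos θ = -4/5, sin θ = 3/5: (-1, 11/2) → (-5/2, -5)
T5 scale by (1/2, 1/2): (-5/2, -5) → (-5/4, -5/2)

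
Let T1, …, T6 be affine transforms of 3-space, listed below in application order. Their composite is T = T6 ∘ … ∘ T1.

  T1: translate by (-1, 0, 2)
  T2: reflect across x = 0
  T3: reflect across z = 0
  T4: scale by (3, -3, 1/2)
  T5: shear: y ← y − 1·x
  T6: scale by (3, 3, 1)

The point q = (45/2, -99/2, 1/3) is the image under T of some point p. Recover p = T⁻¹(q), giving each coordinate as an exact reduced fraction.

p = (-3/2, 3, -8/3)

T1 = [1 0 0 -1; 0 1 0 0; 0 0 1 2; 0 0 0 1]
T2·T1 = [-1 0 0 1; 0 1 0 0; 0 0 1 2; 0 0 0 1]
T3·…·T1 = [-1 0 0 1; 0 1 0 0; 0 0 -1 -2; 0 0 0 1]
T4·…·T1 = [-3 0 0 3; 0 -3 0 0; 0 0 -1/2 -1; 0 0 0 1]
T5·…·T1 = [-3 0 0 3; 3 -3 0 -3; 0 0 -1/2 -1; 0 0 0 1]
T6·…·T1 = [-9 0 0 9; 9 -9 0 -9; 0 0 -1/2 -1; 0 0 0 1]
det M = -81/2; M⁻¹ = [-1/9 0 0 1; -1/9 -1/9 0 0; 0 0 -2 -2; 0 0 0 1]
M⁻¹ · (45/2, -99/2, 1/3)ᵀ = (-3/2, 3, -8/3)ᵀ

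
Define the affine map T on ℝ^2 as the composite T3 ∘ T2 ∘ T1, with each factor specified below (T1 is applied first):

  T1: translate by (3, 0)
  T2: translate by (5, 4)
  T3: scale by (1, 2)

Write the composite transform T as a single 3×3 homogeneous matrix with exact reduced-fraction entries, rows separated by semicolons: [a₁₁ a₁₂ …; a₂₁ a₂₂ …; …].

T1 = [1 0 3; 0 1 0; 0 0 1]
T2·T1 = [1 0 8; 0 1 4; 0 0 1]
T3·…·T1 = [1 0 8; 0 2 8; 0 0 1]

T = [1 0 8; 0 2 8; 0 0 1]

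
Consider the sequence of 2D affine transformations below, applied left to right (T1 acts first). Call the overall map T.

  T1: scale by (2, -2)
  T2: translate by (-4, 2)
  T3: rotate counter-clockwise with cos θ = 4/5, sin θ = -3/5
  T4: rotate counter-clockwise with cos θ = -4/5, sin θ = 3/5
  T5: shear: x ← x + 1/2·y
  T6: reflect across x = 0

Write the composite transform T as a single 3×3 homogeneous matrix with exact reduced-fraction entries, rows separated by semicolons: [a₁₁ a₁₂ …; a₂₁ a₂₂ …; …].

T1 = [2 0 0; 0 -2 0; 0 0 1]
T2·T1 = [2 0 -4; 0 -2 2; 0 0 1]
T3·…·T1 = [8/5 -6/5 -2; -6/5 -8/5 4; 0 0 1]
T4·…·T1 = [-14/25 48/25 -4/5; 48/25 14/25 -22/5; 0 0 1]
T5·…·T1 = [2/5 11/5 -3; 48/25 14/25 -22/5; 0 0 1]
T6·…·T1 = [-2/5 -11/5 3; 48/25 14/25 -22/5; 0 0 1]

T = [-2/5 -11/5 3; 48/25 14/25 -22/5; 0 0 1]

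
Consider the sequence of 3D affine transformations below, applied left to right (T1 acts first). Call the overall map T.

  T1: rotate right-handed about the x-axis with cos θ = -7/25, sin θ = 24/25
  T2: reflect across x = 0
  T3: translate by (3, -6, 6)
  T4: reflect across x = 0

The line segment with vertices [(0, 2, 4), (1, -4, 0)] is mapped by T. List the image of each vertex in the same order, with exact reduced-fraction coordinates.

T1 rotate right-handed about the x-axis with cos θ = -7/25, sin θ = 24/25: (0, 2, 4) → (0, -22/5, 4/5); (1, -4, 0) → (1, 28/25, -96/25)
T2 reflect across x = 0: (0, -22/5, 4/5) → (0, -22/5, 4/5); (1, 28/25, -96/25) → (-1, 28/25, -96/25)
T3 translate by (3, -6, 6): (0, -22/5, 4/5) → (3, -52/5, 34/5); (-1, 28/25, -96/25) → (2, -122/25, 54/25)
T4 reflect across x = 0: (3, -52/5, 34/5) → (-3, -52/5, 34/5); (2, -122/25, 54/25) → (-2, -122/25, 54/25)

image vertices: (-3, -52/5, 34/5), (-2, -122/25, 54/25)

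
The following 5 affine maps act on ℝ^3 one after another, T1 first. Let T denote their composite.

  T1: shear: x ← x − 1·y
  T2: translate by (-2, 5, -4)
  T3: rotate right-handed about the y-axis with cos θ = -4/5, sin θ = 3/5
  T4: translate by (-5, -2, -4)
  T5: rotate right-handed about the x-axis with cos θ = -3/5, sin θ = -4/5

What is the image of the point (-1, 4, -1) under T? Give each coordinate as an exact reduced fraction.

T(p) = (-12/5, -21/25, -203/25)

T1 shear: x ← x − 1·y: (-1, 4, -1) → (-5, 4, -1)
T2 translate by (-2, 5, -4): (-5, 4, -1) → (-7, 9, -5)
T3 rotate right-handed about the y-axis with cos θ = -4/5, sin θ = 3/5: (-7, 9, -5) → (13/5, 9, 41/5)
T4 translate by (-5, -2, -4): (13/5, 9, 41/5) → (-12/5, 7, 21/5)
T5 rotate right-handed about the x-axis with cos θ = -3/5, sin θ = -4/5: (-12/5, 7, 21/5) → (-12/5, -21/25, -203/25)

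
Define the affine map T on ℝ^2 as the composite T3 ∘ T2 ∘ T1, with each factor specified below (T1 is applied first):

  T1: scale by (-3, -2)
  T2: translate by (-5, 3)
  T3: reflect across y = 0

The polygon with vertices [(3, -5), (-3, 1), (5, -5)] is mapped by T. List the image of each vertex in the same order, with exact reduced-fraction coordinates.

T1 scale by (-3, -2): (3, -5) → (-9, 10); (-3, 1) → (9, -2); (5, -5) → (-15, 10)
T2 translate by (-5, 3): (-9, 10) → (-14, 13); (9, -2) → (4, 1); (-15, 10) → (-20, 13)
T3 reflect across y = 0: (-14, 13) → (-14, -13); (4, 1) → (4, -1); (-20, 13) → (-20, -13)

image vertices: (-14, -13), (4, -1), (-20, -13)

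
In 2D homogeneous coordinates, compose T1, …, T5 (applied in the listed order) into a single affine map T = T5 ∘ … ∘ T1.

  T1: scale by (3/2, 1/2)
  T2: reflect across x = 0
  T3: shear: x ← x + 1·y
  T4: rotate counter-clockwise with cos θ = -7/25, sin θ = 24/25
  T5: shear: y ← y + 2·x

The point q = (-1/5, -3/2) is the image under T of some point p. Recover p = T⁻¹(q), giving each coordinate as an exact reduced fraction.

p = (1, 1)

T1 = [3/2 0 0; 0 1/2 0; 0 0 1]
T2·T1 = [-3/2 0 0; 0 1/2 0; 0 0 1]
T3·…·T1 = [-3/2 1/2 0; 0 1/2 0; 0 0 1]
T4·…·T1 = [21/50 -31/50 0; -36/25 17/50 0; 0 0 1]
T5·…·T1 = [21/50 -31/50 0; -3/5 -9/10 0; 0 0 1]
det M = -3/4; M⁻¹ = [6/5 -62/75 0; -4/5 -14/25 0; 0 0 1]
M⁻¹ · (-1/5, -3/2)ᵀ = (1, 1)ᵀ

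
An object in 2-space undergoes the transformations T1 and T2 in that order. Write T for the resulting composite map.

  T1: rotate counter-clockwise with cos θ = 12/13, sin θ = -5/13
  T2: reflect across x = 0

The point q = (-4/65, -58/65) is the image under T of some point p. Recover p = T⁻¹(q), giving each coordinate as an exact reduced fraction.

p = (2/5, -4/5)

T1 = [12/13 5/13 0; -5/13 12/13 0; 0 0 1]
T2·T1 = [-12/13 -5/13 0; -5/13 12/13 0; 0 0 1]
det M = -1; M⁻¹ = [-12/13 -5/13 0; -5/13 12/13 0; 0 0 1]
M⁻¹ · (-4/65, -58/65)ᵀ = (2/5, -4/5)ᵀ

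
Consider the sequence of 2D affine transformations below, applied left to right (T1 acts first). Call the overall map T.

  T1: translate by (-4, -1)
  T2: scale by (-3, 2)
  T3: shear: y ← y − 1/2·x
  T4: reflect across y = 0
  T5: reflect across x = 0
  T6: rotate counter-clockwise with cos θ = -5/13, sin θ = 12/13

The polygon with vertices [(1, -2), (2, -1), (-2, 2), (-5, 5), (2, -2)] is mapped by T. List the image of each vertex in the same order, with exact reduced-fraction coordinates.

T1 translate by (-4, -1): (1, -2) → (-3, -3); (2, -1) → (-2, -2); (-2, 2) → (-6, 1); (-5, 5) → (-9, 4); (2, -2) → (-2, -3)
T2 scale by (-3, 2): (-3, -3) → (9, -6); (-2, -2) → (6, -4); (-6, 1) → (18, 2); (-9, 4) → (27, 8); (-2, -3) → (6, -6)
T3 shear: y ← y − 1/2·x: (9, -6) → (9, -21/2); (6, -4) → (6, -7); (18, 2) → (18, -7); (27, 8) → (27, -11/2); (6, -6) → (6, -9)
T4 reflect across y = 0: (9, -21/2) → (9, 21/2); (6, -7) → (6, 7); (18, -7) → (18, 7); (27, -11/2) → (27, 11/2); (6, -9) → (6, 9)
T5 reflect across x = 0: (9, 21/2) → (-9, 21/2); (6, 7) → (-6, 7); (18, 7) → (-18, 7); (27, 11/2) → (-27, 11/2); (6, 9) → (-6, 9)
T6 rotate counter-clockwise with cos θ = -5/13, sin θ = 12/13: (-9, 21/2) → (-81/13, -321/26); (-6, 7) → (-54/13, -107/13); (-18, 7) → (6/13, -251/13); (-27, 11/2) → (69/13, -703/26); (-6, 9) → (-6, -9)

image vertices: (-81/13, -321/26), (-54/13, -107/13), (6/13, -251/13), (69/13, -703/26), (-6, -9)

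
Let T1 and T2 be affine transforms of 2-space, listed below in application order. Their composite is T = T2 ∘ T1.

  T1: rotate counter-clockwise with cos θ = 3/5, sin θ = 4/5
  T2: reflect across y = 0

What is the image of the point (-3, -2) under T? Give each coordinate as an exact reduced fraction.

T1 rotate counter-clockwise with cos θ = 3/5, sin θ = 4/5: (-3, -2) → (-1/5, -18/5)
T2 reflect across y = 0: (-1/5, -18/5) → (-1/5, 18/5)

T(p) = (-1/5, 18/5)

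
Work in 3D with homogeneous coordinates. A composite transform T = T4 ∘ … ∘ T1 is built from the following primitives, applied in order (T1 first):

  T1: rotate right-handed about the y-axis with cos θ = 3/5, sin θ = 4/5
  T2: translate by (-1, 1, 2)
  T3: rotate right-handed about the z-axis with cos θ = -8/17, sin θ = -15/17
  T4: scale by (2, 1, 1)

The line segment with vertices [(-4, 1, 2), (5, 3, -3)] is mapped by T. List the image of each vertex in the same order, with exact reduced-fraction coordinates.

T1 rotate right-handed about the y-axis with cos θ = 3/5, sin θ = 4/5: (-4, 1, 2) → (-4/5, 1, 22/5); (5, 3, -3) → (3/5, 3, -29/5)
T2 translate by (-1, 1, 2): (-4/5, 1, 22/5) → (-9/5, 2, 32/5); (3/5, 3, -29/5) → (-2/5, 4, -19/5)
T3 rotate right-handed about the z-axis with cos θ = -8/17, sin θ = -15/17: (-9/5, 2, 32/5) → (222/85, 11/17, 32/5); (-2/5, 4, -19/5) → (316/85, -26/17, -19/5)
T4 scale by (2, 1, 1): (222/85, 11/17, 32/5) → (444/85, 11/17, 32/5); (316/85, -26/17, -19/5) → (632/85, -26/17, -19/5)

image vertices: (444/85, 11/17, 32/5), (632/85, -26/17, -19/5)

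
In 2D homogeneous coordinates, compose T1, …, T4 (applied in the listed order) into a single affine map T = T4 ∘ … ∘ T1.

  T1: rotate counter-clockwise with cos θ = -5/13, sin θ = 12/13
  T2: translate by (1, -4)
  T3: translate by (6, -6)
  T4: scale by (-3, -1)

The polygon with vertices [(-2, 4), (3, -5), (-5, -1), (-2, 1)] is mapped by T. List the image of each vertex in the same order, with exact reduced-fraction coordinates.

image vertices: (-159/13, 174/13), (-408/13, 69/13), (-384/13, 185/13), (-267/13, 159/13)

T1 rotate counter-clockwise with cos θ = -5/13, sin θ = 12/13: (-2, 4) → (-38/13, -44/13); (3, -5) → (45/13, 61/13); (-5, -1) → (37/13, -55/13); (-2, 1) → (-2/13, -29/13)
T2 translate by (1, -4): (-38/13, -44/13) → (-25/13, -96/13); (45/13, 61/13) → (58/13, 9/13); (37/13, -55/13) → (50/13, -107/13); (-2/13, -29/13) → (11/13, -81/13)
T3 translate by (6, -6): (-25/13, -96/13) → (53/13, -174/13); (58/13, 9/13) → (136/13, -69/13); (50/13, -107/13) → (128/13, -185/13); (11/13, -81/13) → (89/13, -159/13)
T4 scale by (-3, -1): (53/13, -174/13) → (-159/13, 174/13); (136/13, -69/13) → (-408/13, 69/13); (128/13, -185/13) → (-384/13, 185/13); (89/13, -159/13) → (-267/13, 159/13)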